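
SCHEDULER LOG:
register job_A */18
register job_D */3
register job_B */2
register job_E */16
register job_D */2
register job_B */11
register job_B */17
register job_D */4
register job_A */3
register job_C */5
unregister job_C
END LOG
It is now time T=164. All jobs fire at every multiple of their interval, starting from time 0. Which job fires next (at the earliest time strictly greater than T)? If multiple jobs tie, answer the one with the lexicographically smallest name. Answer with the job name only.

Op 1: register job_A */18 -> active={job_A:*/18}
Op 2: register job_D */3 -> active={job_A:*/18, job_D:*/3}
Op 3: register job_B */2 -> active={job_A:*/18, job_B:*/2, job_D:*/3}
Op 4: register job_E */16 -> active={job_A:*/18, job_B:*/2, job_D:*/3, job_E:*/16}
Op 5: register job_D */2 -> active={job_A:*/18, job_B:*/2, job_D:*/2, job_E:*/16}
Op 6: register job_B */11 -> active={job_A:*/18, job_B:*/11, job_D:*/2, job_E:*/16}
Op 7: register job_B */17 -> active={job_A:*/18, job_B:*/17, job_D:*/2, job_E:*/16}
Op 8: register job_D */4 -> active={job_A:*/18, job_B:*/17, job_D:*/4, job_E:*/16}
Op 9: register job_A */3 -> active={job_A:*/3, job_B:*/17, job_D:*/4, job_E:*/16}
Op 10: register job_C */5 -> active={job_A:*/3, job_B:*/17, job_C:*/5, job_D:*/4, job_E:*/16}
Op 11: unregister job_C -> active={job_A:*/3, job_B:*/17, job_D:*/4, job_E:*/16}
  job_A: interval 3, next fire after T=164 is 165
  job_B: interval 17, next fire after T=164 is 170
  job_D: interval 4, next fire after T=164 is 168
  job_E: interval 16, next fire after T=164 is 176
Earliest = 165, winner (lex tiebreak) = job_A

Answer: job_A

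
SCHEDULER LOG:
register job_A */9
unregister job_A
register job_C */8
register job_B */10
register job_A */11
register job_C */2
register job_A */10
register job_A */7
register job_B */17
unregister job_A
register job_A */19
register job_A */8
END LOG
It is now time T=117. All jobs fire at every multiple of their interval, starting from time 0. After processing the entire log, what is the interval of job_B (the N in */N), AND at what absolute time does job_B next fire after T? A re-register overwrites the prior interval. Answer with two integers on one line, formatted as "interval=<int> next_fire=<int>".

Op 1: register job_A */9 -> active={job_A:*/9}
Op 2: unregister job_A -> active={}
Op 3: register job_C */8 -> active={job_C:*/8}
Op 4: register job_B */10 -> active={job_B:*/10, job_C:*/8}
Op 5: register job_A */11 -> active={job_A:*/11, job_B:*/10, job_C:*/8}
Op 6: register job_C */2 -> active={job_A:*/11, job_B:*/10, job_C:*/2}
Op 7: register job_A */10 -> active={job_A:*/10, job_B:*/10, job_C:*/2}
Op 8: register job_A */7 -> active={job_A:*/7, job_B:*/10, job_C:*/2}
Op 9: register job_B */17 -> active={job_A:*/7, job_B:*/17, job_C:*/2}
Op 10: unregister job_A -> active={job_B:*/17, job_C:*/2}
Op 11: register job_A */19 -> active={job_A:*/19, job_B:*/17, job_C:*/2}
Op 12: register job_A */8 -> active={job_A:*/8, job_B:*/17, job_C:*/2}
Final interval of job_B = 17
Next fire of job_B after T=117: (117//17+1)*17 = 119

Answer: interval=17 next_fire=119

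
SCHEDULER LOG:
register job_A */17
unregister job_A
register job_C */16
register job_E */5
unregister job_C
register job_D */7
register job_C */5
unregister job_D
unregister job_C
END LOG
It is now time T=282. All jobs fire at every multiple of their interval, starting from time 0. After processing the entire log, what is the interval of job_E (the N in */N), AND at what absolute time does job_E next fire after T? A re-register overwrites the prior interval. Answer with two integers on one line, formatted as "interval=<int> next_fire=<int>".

Answer: interval=5 next_fire=285

Derivation:
Op 1: register job_A */17 -> active={job_A:*/17}
Op 2: unregister job_A -> active={}
Op 3: register job_C */16 -> active={job_C:*/16}
Op 4: register job_E */5 -> active={job_C:*/16, job_E:*/5}
Op 5: unregister job_C -> active={job_E:*/5}
Op 6: register job_D */7 -> active={job_D:*/7, job_E:*/5}
Op 7: register job_C */5 -> active={job_C:*/5, job_D:*/7, job_E:*/5}
Op 8: unregister job_D -> active={job_C:*/5, job_E:*/5}
Op 9: unregister job_C -> active={job_E:*/5}
Final interval of job_E = 5
Next fire of job_E after T=282: (282//5+1)*5 = 285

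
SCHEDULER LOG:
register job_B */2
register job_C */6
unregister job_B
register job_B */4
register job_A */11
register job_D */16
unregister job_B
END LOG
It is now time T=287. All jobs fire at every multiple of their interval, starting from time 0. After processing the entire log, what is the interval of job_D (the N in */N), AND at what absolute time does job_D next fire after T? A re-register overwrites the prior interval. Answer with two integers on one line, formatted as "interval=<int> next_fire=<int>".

Op 1: register job_B */2 -> active={job_B:*/2}
Op 2: register job_C */6 -> active={job_B:*/2, job_C:*/6}
Op 3: unregister job_B -> active={job_C:*/6}
Op 4: register job_B */4 -> active={job_B:*/4, job_C:*/6}
Op 5: register job_A */11 -> active={job_A:*/11, job_B:*/4, job_C:*/6}
Op 6: register job_D */16 -> active={job_A:*/11, job_B:*/4, job_C:*/6, job_D:*/16}
Op 7: unregister job_B -> active={job_A:*/11, job_C:*/6, job_D:*/16}
Final interval of job_D = 16
Next fire of job_D after T=287: (287//16+1)*16 = 288

Answer: interval=16 next_fire=288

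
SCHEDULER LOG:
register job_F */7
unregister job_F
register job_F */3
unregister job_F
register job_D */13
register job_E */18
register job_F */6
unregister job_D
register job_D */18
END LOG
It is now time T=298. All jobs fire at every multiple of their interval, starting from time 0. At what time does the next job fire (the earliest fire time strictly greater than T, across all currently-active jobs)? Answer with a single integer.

Answer: 300

Derivation:
Op 1: register job_F */7 -> active={job_F:*/7}
Op 2: unregister job_F -> active={}
Op 3: register job_F */3 -> active={job_F:*/3}
Op 4: unregister job_F -> active={}
Op 5: register job_D */13 -> active={job_D:*/13}
Op 6: register job_E */18 -> active={job_D:*/13, job_E:*/18}
Op 7: register job_F */6 -> active={job_D:*/13, job_E:*/18, job_F:*/6}
Op 8: unregister job_D -> active={job_E:*/18, job_F:*/6}
Op 9: register job_D */18 -> active={job_D:*/18, job_E:*/18, job_F:*/6}
  job_D: interval 18, next fire after T=298 is 306
  job_E: interval 18, next fire after T=298 is 306
  job_F: interval 6, next fire after T=298 is 300
Earliest fire time = 300 (job job_F)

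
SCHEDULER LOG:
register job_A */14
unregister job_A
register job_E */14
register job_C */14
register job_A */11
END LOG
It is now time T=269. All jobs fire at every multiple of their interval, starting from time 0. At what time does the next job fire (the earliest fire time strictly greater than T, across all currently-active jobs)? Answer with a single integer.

Answer: 275

Derivation:
Op 1: register job_A */14 -> active={job_A:*/14}
Op 2: unregister job_A -> active={}
Op 3: register job_E */14 -> active={job_E:*/14}
Op 4: register job_C */14 -> active={job_C:*/14, job_E:*/14}
Op 5: register job_A */11 -> active={job_A:*/11, job_C:*/14, job_E:*/14}
  job_A: interval 11, next fire after T=269 is 275
  job_C: interval 14, next fire after T=269 is 280
  job_E: interval 14, next fire after T=269 is 280
Earliest fire time = 275 (job job_A)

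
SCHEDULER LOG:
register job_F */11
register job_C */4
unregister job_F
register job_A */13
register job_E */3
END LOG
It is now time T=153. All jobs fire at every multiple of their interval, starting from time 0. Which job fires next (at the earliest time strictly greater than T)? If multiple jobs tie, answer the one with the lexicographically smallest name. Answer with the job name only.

Answer: job_A

Derivation:
Op 1: register job_F */11 -> active={job_F:*/11}
Op 2: register job_C */4 -> active={job_C:*/4, job_F:*/11}
Op 3: unregister job_F -> active={job_C:*/4}
Op 4: register job_A */13 -> active={job_A:*/13, job_C:*/4}
Op 5: register job_E */3 -> active={job_A:*/13, job_C:*/4, job_E:*/3}
  job_A: interval 13, next fire after T=153 is 156
  job_C: interval 4, next fire after T=153 is 156
  job_E: interval 3, next fire after T=153 is 156
Earliest = 156, winner (lex tiebreak) = job_A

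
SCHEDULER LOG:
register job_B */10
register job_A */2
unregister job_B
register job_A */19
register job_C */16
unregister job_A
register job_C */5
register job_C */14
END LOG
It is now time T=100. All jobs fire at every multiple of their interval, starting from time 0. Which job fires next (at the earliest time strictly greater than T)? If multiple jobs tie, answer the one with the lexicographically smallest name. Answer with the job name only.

Op 1: register job_B */10 -> active={job_B:*/10}
Op 2: register job_A */2 -> active={job_A:*/2, job_B:*/10}
Op 3: unregister job_B -> active={job_A:*/2}
Op 4: register job_A */19 -> active={job_A:*/19}
Op 5: register job_C */16 -> active={job_A:*/19, job_C:*/16}
Op 6: unregister job_A -> active={job_C:*/16}
Op 7: register job_C */5 -> active={job_C:*/5}
Op 8: register job_C */14 -> active={job_C:*/14}
  job_C: interval 14, next fire after T=100 is 112
Earliest = 112, winner (lex tiebreak) = job_C

Answer: job_C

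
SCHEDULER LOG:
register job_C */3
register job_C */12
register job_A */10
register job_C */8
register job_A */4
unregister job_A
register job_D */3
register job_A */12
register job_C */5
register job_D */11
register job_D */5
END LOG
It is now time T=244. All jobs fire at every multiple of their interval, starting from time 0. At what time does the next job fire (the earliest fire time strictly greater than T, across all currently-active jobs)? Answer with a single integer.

Op 1: register job_C */3 -> active={job_C:*/3}
Op 2: register job_C */12 -> active={job_C:*/12}
Op 3: register job_A */10 -> active={job_A:*/10, job_C:*/12}
Op 4: register job_C */8 -> active={job_A:*/10, job_C:*/8}
Op 5: register job_A */4 -> active={job_A:*/4, job_C:*/8}
Op 6: unregister job_A -> active={job_C:*/8}
Op 7: register job_D */3 -> active={job_C:*/8, job_D:*/3}
Op 8: register job_A */12 -> active={job_A:*/12, job_C:*/8, job_D:*/3}
Op 9: register job_C */5 -> active={job_A:*/12, job_C:*/5, job_D:*/3}
Op 10: register job_D */11 -> active={job_A:*/12, job_C:*/5, job_D:*/11}
Op 11: register job_D */5 -> active={job_A:*/12, job_C:*/5, job_D:*/5}
  job_A: interval 12, next fire after T=244 is 252
  job_C: interval 5, next fire after T=244 is 245
  job_D: interval 5, next fire after T=244 is 245
Earliest fire time = 245 (job job_C)

Answer: 245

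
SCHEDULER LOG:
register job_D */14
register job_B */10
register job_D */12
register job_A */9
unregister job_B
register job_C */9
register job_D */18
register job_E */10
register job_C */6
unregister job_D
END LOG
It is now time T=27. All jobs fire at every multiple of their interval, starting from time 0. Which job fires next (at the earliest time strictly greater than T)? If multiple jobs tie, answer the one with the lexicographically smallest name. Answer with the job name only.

Op 1: register job_D */14 -> active={job_D:*/14}
Op 2: register job_B */10 -> active={job_B:*/10, job_D:*/14}
Op 3: register job_D */12 -> active={job_B:*/10, job_D:*/12}
Op 4: register job_A */9 -> active={job_A:*/9, job_B:*/10, job_D:*/12}
Op 5: unregister job_B -> active={job_A:*/9, job_D:*/12}
Op 6: register job_C */9 -> active={job_A:*/9, job_C:*/9, job_D:*/12}
Op 7: register job_D */18 -> active={job_A:*/9, job_C:*/9, job_D:*/18}
Op 8: register job_E */10 -> active={job_A:*/9, job_C:*/9, job_D:*/18, job_E:*/10}
Op 9: register job_C */6 -> active={job_A:*/9, job_C:*/6, job_D:*/18, job_E:*/10}
Op 10: unregister job_D -> active={job_A:*/9, job_C:*/6, job_E:*/10}
  job_A: interval 9, next fire after T=27 is 36
  job_C: interval 6, next fire after T=27 is 30
  job_E: interval 10, next fire after T=27 is 30
Earliest = 30, winner (lex tiebreak) = job_C

Answer: job_C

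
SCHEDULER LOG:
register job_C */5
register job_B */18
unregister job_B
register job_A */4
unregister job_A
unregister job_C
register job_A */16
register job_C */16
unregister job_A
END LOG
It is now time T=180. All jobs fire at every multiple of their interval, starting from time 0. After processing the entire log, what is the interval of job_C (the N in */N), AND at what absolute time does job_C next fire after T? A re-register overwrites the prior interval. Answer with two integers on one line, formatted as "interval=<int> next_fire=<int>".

Op 1: register job_C */5 -> active={job_C:*/5}
Op 2: register job_B */18 -> active={job_B:*/18, job_C:*/5}
Op 3: unregister job_B -> active={job_C:*/5}
Op 4: register job_A */4 -> active={job_A:*/4, job_C:*/5}
Op 5: unregister job_A -> active={job_C:*/5}
Op 6: unregister job_C -> active={}
Op 7: register job_A */16 -> active={job_A:*/16}
Op 8: register job_C */16 -> active={job_A:*/16, job_C:*/16}
Op 9: unregister job_A -> active={job_C:*/16}
Final interval of job_C = 16
Next fire of job_C after T=180: (180//16+1)*16 = 192

Answer: interval=16 next_fire=192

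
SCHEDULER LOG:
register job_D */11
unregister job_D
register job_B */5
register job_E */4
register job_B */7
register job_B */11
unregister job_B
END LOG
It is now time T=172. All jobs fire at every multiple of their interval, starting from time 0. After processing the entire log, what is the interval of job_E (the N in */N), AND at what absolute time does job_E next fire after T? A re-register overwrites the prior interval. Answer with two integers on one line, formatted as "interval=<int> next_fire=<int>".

Op 1: register job_D */11 -> active={job_D:*/11}
Op 2: unregister job_D -> active={}
Op 3: register job_B */5 -> active={job_B:*/5}
Op 4: register job_E */4 -> active={job_B:*/5, job_E:*/4}
Op 5: register job_B */7 -> active={job_B:*/7, job_E:*/4}
Op 6: register job_B */11 -> active={job_B:*/11, job_E:*/4}
Op 7: unregister job_B -> active={job_E:*/4}
Final interval of job_E = 4
Next fire of job_E after T=172: (172//4+1)*4 = 176

Answer: interval=4 next_fire=176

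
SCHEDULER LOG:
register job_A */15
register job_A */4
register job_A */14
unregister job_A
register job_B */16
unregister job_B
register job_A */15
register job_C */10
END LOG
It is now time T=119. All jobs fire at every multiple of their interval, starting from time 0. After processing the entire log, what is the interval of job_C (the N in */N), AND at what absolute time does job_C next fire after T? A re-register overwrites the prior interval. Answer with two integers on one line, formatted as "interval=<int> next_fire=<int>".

Op 1: register job_A */15 -> active={job_A:*/15}
Op 2: register job_A */4 -> active={job_A:*/4}
Op 3: register job_A */14 -> active={job_A:*/14}
Op 4: unregister job_A -> active={}
Op 5: register job_B */16 -> active={job_B:*/16}
Op 6: unregister job_B -> active={}
Op 7: register job_A */15 -> active={job_A:*/15}
Op 8: register job_C */10 -> active={job_A:*/15, job_C:*/10}
Final interval of job_C = 10
Next fire of job_C after T=119: (119//10+1)*10 = 120

Answer: interval=10 next_fire=120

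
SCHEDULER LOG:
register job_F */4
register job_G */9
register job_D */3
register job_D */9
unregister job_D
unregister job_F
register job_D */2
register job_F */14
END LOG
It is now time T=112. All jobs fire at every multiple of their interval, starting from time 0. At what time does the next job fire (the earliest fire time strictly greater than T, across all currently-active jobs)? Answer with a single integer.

Op 1: register job_F */4 -> active={job_F:*/4}
Op 2: register job_G */9 -> active={job_F:*/4, job_G:*/9}
Op 3: register job_D */3 -> active={job_D:*/3, job_F:*/4, job_G:*/9}
Op 4: register job_D */9 -> active={job_D:*/9, job_F:*/4, job_G:*/9}
Op 5: unregister job_D -> active={job_F:*/4, job_G:*/9}
Op 6: unregister job_F -> active={job_G:*/9}
Op 7: register job_D */2 -> active={job_D:*/2, job_G:*/9}
Op 8: register job_F */14 -> active={job_D:*/2, job_F:*/14, job_G:*/9}
  job_D: interval 2, next fire after T=112 is 114
  job_F: interval 14, next fire after T=112 is 126
  job_G: interval 9, next fire after T=112 is 117
Earliest fire time = 114 (job job_D)

Answer: 114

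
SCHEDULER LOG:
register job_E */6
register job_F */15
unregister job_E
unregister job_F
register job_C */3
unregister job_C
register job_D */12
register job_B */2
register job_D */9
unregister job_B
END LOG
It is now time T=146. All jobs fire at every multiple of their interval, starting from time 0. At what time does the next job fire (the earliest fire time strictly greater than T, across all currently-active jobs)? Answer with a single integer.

Op 1: register job_E */6 -> active={job_E:*/6}
Op 2: register job_F */15 -> active={job_E:*/6, job_F:*/15}
Op 3: unregister job_E -> active={job_F:*/15}
Op 4: unregister job_F -> active={}
Op 5: register job_C */3 -> active={job_C:*/3}
Op 6: unregister job_C -> active={}
Op 7: register job_D */12 -> active={job_D:*/12}
Op 8: register job_B */2 -> active={job_B:*/2, job_D:*/12}
Op 9: register job_D */9 -> active={job_B:*/2, job_D:*/9}
Op 10: unregister job_B -> active={job_D:*/9}
  job_D: interval 9, next fire after T=146 is 153
Earliest fire time = 153 (job job_D)

Answer: 153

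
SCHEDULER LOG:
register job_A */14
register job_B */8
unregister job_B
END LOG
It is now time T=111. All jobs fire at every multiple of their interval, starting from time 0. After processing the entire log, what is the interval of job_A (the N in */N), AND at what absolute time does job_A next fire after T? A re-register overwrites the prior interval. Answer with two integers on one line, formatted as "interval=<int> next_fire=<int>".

Answer: interval=14 next_fire=112

Derivation:
Op 1: register job_A */14 -> active={job_A:*/14}
Op 2: register job_B */8 -> active={job_A:*/14, job_B:*/8}
Op 3: unregister job_B -> active={job_A:*/14}
Final interval of job_A = 14
Next fire of job_A after T=111: (111//14+1)*14 = 112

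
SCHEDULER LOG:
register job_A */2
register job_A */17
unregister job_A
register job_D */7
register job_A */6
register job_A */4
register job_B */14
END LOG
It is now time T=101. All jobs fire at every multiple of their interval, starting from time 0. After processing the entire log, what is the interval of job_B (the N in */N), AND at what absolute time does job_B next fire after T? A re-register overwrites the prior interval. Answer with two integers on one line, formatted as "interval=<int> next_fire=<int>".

Answer: interval=14 next_fire=112

Derivation:
Op 1: register job_A */2 -> active={job_A:*/2}
Op 2: register job_A */17 -> active={job_A:*/17}
Op 3: unregister job_A -> active={}
Op 4: register job_D */7 -> active={job_D:*/7}
Op 5: register job_A */6 -> active={job_A:*/6, job_D:*/7}
Op 6: register job_A */4 -> active={job_A:*/4, job_D:*/7}
Op 7: register job_B */14 -> active={job_A:*/4, job_B:*/14, job_D:*/7}
Final interval of job_B = 14
Next fire of job_B after T=101: (101//14+1)*14 = 112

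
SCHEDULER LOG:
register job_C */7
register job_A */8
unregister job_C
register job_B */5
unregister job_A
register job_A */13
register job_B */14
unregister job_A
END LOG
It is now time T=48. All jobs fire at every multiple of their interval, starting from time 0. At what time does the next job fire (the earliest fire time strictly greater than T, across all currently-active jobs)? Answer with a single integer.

Op 1: register job_C */7 -> active={job_C:*/7}
Op 2: register job_A */8 -> active={job_A:*/8, job_C:*/7}
Op 3: unregister job_C -> active={job_A:*/8}
Op 4: register job_B */5 -> active={job_A:*/8, job_B:*/5}
Op 5: unregister job_A -> active={job_B:*/5}
Op 6: register job_A */13 -> active={job_A:*/13, job_B:*/5}
Op 7: register job_B */14 -> active={job_A:*/13, job_B:*/14}
Op 8: unregister job_A -> active={job_B:*/14}
  job_B: interval 14, next fire after T=48 is 56
Earliest fire time = 56 (job job_B)

Answer: 56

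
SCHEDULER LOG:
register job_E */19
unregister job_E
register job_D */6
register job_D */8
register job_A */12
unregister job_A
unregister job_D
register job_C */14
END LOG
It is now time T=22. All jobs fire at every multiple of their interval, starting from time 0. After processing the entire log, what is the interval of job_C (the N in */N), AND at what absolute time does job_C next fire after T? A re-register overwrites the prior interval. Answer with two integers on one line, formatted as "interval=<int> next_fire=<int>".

Op 1: register job_E */19 -> active={job_E:*/19}
Op 2: unregister job_E -> active={}
Op 3: register job_D */6 -> active={job_D:*/6}
Op 4: register job_D */8 -> active={job_D:*/8}
Op 5: register job_A */12 -> active={job_A:*/12, job_D:*/8}
Op 6: unregister job_A -> active={job_D:*/8}
Op 7: unregister job_D -> active={}
Op 8: register job_C */14 -> active={job_C:*/14}
Final interval of job_C = 14
Next fire of job_C after T=22: (22//14+1)*14 = 28

Answer: interval=14 next_fire=28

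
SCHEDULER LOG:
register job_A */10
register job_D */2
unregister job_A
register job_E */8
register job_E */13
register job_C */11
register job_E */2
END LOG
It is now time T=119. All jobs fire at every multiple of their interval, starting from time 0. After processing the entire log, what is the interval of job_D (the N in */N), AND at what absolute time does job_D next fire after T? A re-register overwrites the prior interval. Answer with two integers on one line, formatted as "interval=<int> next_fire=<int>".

Op 1: register job_A */10 -> active={job_A:*/10}
Op 2: register job_D */2 -> active={job_A:*/10, job_D:*/2}
Op 3: unregister job_A -> active={job_D:*/2}
Op 4: register job_E */8 -> active={job_D:*/2, job_E:*/8}
Op 5: register job_E */13 -> active={job_D:*/2, job_E:*/13}
Op 6: register job_C */11 -> active={job_C:*/11, job_D:*/2, job_E:*/13}
Op 7: register job_E */2 -> active={job_C:*/11, job_D:*/2, job_E:*/2}
Final interval of job_D = 2
Next fire of job_D after T=119: (119//2+1)*2 = 120

Answer: interval=2 next_fire=120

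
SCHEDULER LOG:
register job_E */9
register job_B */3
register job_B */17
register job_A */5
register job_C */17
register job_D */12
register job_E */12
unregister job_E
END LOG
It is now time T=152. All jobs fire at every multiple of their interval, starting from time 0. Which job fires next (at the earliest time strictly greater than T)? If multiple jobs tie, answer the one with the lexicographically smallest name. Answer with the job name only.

Answer: job_B

Derivation:
Op 1: register job_E */9 -> active={job_E:*/9}
Op 2: register job_B */3 -> active={job_B:*/3, job_E:*/9}
Op 3: register job_B */17 -> active={job_B:*/17, job_E:*/9}
Op 4: register job_A */5 -> active={job_A:*/5, job_B:*/17, job_E:*/9}
Op 5: register job_C */17 -> active={job_A:*/5, job_B:*/17, job_C:*/17, job_E:*/9}
Op 6: register job_D */12 -> active={job_A:*/5, job_B:*/17, job_C:*/17, job_D:*/12, job_E:*/9}
Op 7: register job_E */12 -> active={job_A:*/5, job_B:*/17, job_C:*/17, job_D:*/12, job_E:*/12}
Op 8: unregister job_E -> active={job_A:*/5, job_B:*/17, job_C:*/17, job_D:*/12}
  job_A: interval 5, next fire after T=152 is 155
  job_B: interval 17, next fire after T=152 is 153
  job_C: interval 17, next fire after T=152 is 153
  job_D: interval 12, next fire after T=152 is 156
Earliest = 153, winner (lex tiebreak) = job_B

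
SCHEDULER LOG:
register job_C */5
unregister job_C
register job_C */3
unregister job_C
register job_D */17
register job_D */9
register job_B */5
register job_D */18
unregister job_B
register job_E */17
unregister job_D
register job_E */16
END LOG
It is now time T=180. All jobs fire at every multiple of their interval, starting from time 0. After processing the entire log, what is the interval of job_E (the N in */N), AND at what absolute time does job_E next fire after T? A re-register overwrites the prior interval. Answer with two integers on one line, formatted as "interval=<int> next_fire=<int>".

Answer: interval=16 next_fire=192

Derivation:
Op 1: register job_C */5 -> active={job_C:*/5}
Op 2: unregister job_C -> active={}
Op 3: register job_C */3 -> active={job_C:*/3}
Op 4: unregister job_C -> active={}
Op 5: register job_D */17 -> active={job_D:*/17}
Op 6: register job_D */9 -> active={job_D:*/9}
Op 7: register job_B */5 -> active={job_B:*/5, job_D:*/9}
Op 8: register job_D */18 -> active={job_B:*/5, job_D:*/18}
Op 9: unregister job_B -> active={job_D:*/18}
Op 10: register job_E */17 -> active={job_D:*/18, job_E:*/17}
Op 11: unregister job_D -> active={job_E:*/17}
Op 12: register job_E */16 -> active={job_E:*/16}
Final interval of job_E = 16
Next fire of job_E after T=180: (180//16+1)*16 = 192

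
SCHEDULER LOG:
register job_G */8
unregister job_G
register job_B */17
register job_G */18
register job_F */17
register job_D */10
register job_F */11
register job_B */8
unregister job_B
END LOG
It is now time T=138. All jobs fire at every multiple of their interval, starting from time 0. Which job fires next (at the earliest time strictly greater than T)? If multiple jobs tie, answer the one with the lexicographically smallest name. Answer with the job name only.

Op 1: register job_G */8 -> active={job_G:*/8}
Op 2: unregister job_G -> active={}
Op 3: register job_B */17 -> active={job_B:*/17}
Op 4: register job_G */18 -> active={job_B:*/17, job_G:*/18}
Op 5: register job_F */17 -> active={job_B:*/17, job_F:*/17, job_G:*/18}
Op 6: register job_D */10 -> active={job_B:*/17, job_D:*/10, job_F:*/17, job_G:*/18}
Op 7: register job_F */11 -> active={job_B:*/17, job_D:*/10, job_F:*/11, job_G:*/18}
Op 8: register job_B */8 -> active={job_B:*/8, job_D:*/10, job_F:*/11, job_G:*/18}
Op 9: unregister job_B -> active={job_D:*/10, job_F:*/11, job_G:*/18}
  job_D: interval 10, next fire after T=138 is 140
  job_F: interval 11, next fire after T=138 is 143
  job_G: interval 18, next fire after T=138 is 144
Earliest = 140, winner (lex tiebreak) = job_D

Answer: job_D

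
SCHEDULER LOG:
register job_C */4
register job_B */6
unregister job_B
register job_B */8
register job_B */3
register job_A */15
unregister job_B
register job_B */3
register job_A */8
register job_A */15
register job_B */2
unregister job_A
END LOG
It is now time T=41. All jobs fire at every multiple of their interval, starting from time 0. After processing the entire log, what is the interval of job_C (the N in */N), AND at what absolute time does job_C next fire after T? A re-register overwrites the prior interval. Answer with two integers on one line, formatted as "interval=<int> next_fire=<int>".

Answer: interval=4 next_fire=44

Derivation:
Op 1: register job_C */4 -> active={job_C:*/4}
Op 2: register job_B */6 -> active={job_B:*/6, job_C:*/4}
Op 3: unregister job_B -> active={job_C:*/4}
Op 4: register job_B */8 -> active={job_B:*/8, job_C:*/4}
Op 5: register job_B */3 -> active={job_B:*/3, job_C:*/4}
Op 6: register job_A */15 -> active={job_A:*/15, job_B:*/3, job_C:*/4}
Op 7: unregister job_B -> active={job_A:*/15, job_C:*/4}
Op 8: register job_B */3 -> active={job_A:*/15, job_B:*/3, job_C:*/4}
Op 9: register job_A */8 -> active={job_A:*/8, job_B:*/3, job_C:*/4}
Op 10: register job_A */15 -> active={job_A:*/15, job_B:*/3, job_C:*/4}
Op 11: register job_B */2 -> active={job_A:*/15, job_B:*/2, job_C:*/4}
Op 12: unregister job_A -> active={job_B:*/2, job_C:*/4}
Final interval of job_C = 4
Next fire of job_C after T=41: (41//4+1)*4 = 44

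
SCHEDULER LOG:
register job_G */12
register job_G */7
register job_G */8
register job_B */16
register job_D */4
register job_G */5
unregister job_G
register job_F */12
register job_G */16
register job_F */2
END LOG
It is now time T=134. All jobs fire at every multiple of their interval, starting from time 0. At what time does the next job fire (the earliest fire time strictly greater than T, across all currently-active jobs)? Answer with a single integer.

Op 1: register job_G */12 -> active={job_G:*/12}
Op 2: register job_G */7 -> active={job_G:*/7}
Op 3: register job_G */8 -> active={job_G:*/8}
Op 4: register job_B */16 -> active={job_B:*/16, job_G:*/8}
Op 5: register job_D */4 -> active={job_B:*/16, job_D:*/4, job_G:*/8}
Op 6: register job_G */5 -> active={job_B:*/16, job_D:*/4, job_G:*/5}
Op 7: unregister job_G -> active={job_B:*/16, job_D:*/4}
Op 8: register job_F */12 -> active={job_B:*/16, job_D:*/4, job_F:*/12}
Op 9: register job_G */16 -> active={job_B:*/16, job_D:*/4, job_F:*/12, job_G:*/16}
Op 10: register job_F */2 -> active={job_B:*/16, job_D:*/4, job_F:*/2, job_G:*/16}
  job_B: interval 16, next fire after T=134 is 144
  job_D: interval 4, next fire after T=134 is 136
  job_F: interval 2, next fire after T=134 is 136
  job_G: interval 16, next fire after T=134 is 144
Earliest fire time = 136 (job job_D)

Answer: 136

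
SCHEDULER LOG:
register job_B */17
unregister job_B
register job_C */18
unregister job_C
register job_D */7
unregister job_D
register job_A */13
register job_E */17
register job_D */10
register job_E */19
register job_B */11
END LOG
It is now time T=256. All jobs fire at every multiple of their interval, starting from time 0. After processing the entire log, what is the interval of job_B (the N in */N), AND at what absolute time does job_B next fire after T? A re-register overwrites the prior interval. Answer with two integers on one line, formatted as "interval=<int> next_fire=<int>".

Op 1: register job_B */17 -> active={job_B:*/17}
Op 2: unregister job_B -> active={}
Op 3: register job_C */18 -> active={job_C:*/18}
Op 4: unregister job_C -> active={}
Op 5: register job_D */7 -> active={job_D:*/7}
Op 6: unregister job_D -> active={}
Op 7: register job_A */13 -> active={job_A:*/13}
Op 8: register job_E */17 -> active={job_A:*/13, job_E:*/17}
Op 9: register job_D */10 -> active={job_A:*/13, job_D:*/10, job_E:*/17}
Op 10: register job_E */19 -> active={job_A:*/13, job_D:*/10, job_E:*/19}
Op 11: register job_B */11 -> active={job_A:*/13, job_B:*/11, job_D:*/10, job_E:*/19}
Final interval of job_B = 11
Next fire of job_B after T=256: (256//11+1)*11 = 264

Answer: interval=11 next_fire=264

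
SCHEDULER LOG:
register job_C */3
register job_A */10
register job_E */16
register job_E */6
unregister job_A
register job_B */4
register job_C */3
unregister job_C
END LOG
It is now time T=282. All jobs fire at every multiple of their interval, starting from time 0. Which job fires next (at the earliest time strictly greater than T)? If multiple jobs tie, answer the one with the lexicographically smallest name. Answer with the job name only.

Answer: job_B

Derivation:
Op 1: register job_C */3 -> active={job_C:*/3}
Op 2: register job_A */10 -> active={job_A:*/10, job_C:*/3}
Op 3: register job_E */16 -> active={job_A:*/10, job_C:*/3, job_E:*/16}
Op 4: register job_E */6 -> active={job_A:*/10, job_C:*/3, job_E:*/6}
Op 5: unregister job_A -> active={job_C:*/3, job_E:*/6}
Op 6: register job_B */4 -> active={job_B:*/4, job_C:*/3, job_E:*/6}
Op 7: register job_C */3 -> active={job_B:*/4, job_C:*/3, job_E:*/6}
Op 8: unregister job_C -> active={job_B:*/4, job_E:*/6}
  job_B: interval 4, next fire after T=282 is 284
  job_E: interval 6, next fire after T=282 is 288
Earliest = 284, winner (lex tiebreak) = job_B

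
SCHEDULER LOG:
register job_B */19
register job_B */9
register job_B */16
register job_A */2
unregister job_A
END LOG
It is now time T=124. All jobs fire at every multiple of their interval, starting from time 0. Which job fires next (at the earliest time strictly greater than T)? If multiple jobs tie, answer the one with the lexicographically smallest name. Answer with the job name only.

Op 1: register job_B */19 -> active={job_B:*/19}
Op 2: register job_B */9 -> active={job_B:*/9}
Op 3: register job_B */16 -> active={job_B:*/16}
Op 4: register job_A */2 -> active={job_A:*/2, job_B:*/16}
Op 5: unregister job_A -> active={job_B:*/16}
  job_B: interval 16, next fire after T=124 is 128
Earliest = 128, winner (lex tiebreak) = job_B

Answer: job_B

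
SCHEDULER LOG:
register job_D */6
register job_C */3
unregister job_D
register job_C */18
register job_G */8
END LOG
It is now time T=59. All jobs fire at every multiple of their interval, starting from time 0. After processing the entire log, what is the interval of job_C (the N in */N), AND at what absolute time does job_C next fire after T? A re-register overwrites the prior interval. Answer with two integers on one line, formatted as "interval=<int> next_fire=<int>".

Answer: interval=18 next_fire=72

Derivation:
Op 1: register job_D */6 -> active={job_D:*/6}
Op 2: register job_C */3 -> active={job_C:*/3, job_D:*/6}
Op 3: unregister job_D -> active={job_C:*/3}
Op 4: register job_C */18 -> active={job_C:*/18}
Op 5: register job_G */8 -> active={job_C:*/18, job_G:*/8}
Final interval of job_C = 18
Next fire of job_C after T=59: (59//18+1)*18 = 72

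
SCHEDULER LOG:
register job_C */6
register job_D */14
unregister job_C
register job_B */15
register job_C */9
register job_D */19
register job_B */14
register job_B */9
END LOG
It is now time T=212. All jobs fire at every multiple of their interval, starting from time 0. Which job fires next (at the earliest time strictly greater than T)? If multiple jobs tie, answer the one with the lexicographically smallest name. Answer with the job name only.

Answer: job_B

Derivation:
Op 1: register job_C */6 -> active={job_C:*/6}
Op 2: register job_D */14 -> active={job_C:*/6, job_D:*/14}
Op 3: unregister job_C -> active={job_D:*/14}
Op 4: register job_B */15 -> active={job_B:*/15, job_D:*/14}
Op 5: register job_C */9 -> active={job_B:*/15, job_C:*/9, job_D:*/14}
Op 6: register job_D */19 -> active={job_B:*/15, job_C:*/9, job_D:*/19}
Op 7: register job_B */14 -> active={job_B:*/14, job_C:*/9, job_D:*/19}
Op 8: register job_B */9 -> active={job_B:*/9, job_C:*/9, job_D:*/19}
  job_B: interval 9, next fire after T=212 is 216
  job_C: interval 9, next fire after T=212 is 216
  job_D: interval 19, next fire after T=212 is 228
Earliest = 216, winner (lex tiebreak) = job_B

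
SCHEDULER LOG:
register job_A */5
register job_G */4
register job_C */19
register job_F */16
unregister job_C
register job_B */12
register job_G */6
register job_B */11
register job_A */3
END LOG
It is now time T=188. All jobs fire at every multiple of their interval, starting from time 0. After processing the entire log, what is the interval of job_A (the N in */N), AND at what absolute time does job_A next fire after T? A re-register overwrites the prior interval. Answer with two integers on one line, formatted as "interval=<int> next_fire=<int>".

Op 1: register job_A */5 -> active={job_A:*/5}
Op 2: register job_G */4 -> active={job_A:*/5, job_G:*/4}
Op 3: register job_C */19 -> active={job_A:*/5, job_C:*/19, job_G:*/4}
Op 4: register job_F */16 -> active={job_A:*/5, job_C:*/19, job_F:*/16, job_G:*/4}
Op 5: unregister job_C -> active={job_A:*/5, job_F:*/16, job_G:*/4}
Op 6: register job_B */12 -> active={job_A:*/5, job_B:*/12, job_F:*/16, job_G:*/4}
Op 7: register job_G */6 -> active={job_A:*/5, job_B:*/12, job_F:*/16, job_G:*/6}
Op 8: register job_B */11 -> active={job_A:*/5, job_B:*/11, job_F:*/16, job_G:*/6}
Op 9: register job_A */3 -> active={job_A:*/3, job_B:*/11, job_F:*/16, job_G:*/6}
Final interval of job_A = 3
Next fire of job_A after T=188: (188//3+1)*3 = 189

Answer: interval=3 next_fire=189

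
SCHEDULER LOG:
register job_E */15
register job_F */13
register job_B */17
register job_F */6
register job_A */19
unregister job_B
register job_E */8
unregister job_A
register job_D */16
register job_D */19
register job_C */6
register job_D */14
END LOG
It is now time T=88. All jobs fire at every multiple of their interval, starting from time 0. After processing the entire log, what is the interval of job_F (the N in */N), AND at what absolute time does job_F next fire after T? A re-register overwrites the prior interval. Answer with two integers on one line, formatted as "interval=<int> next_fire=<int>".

Op 1: register job_E */15 -> active={job_E:*/15}
Op 2: register job_F */13 -> active={job_E:*/15, job_F:*/13}
Op 3: register job_B */17 -> active={job_B:*/17, job_E:*/15, job_F:*/13}
Op 4: register job_F */6 -> active={job_B:*/17, job_E:*/15, job_F:*/6}
Op 5: register job_A */19 -> active={job_A:*/19, job_B:*/17, job_E:*/15, job_F:*/6}
Op 6: unregister job_B -> active={job_A:*/19, job_E:*/15, job_F:*/6}
Op 7: register job_E */8 -> active={job_A:*/19, job_E:*/8, job_F:*/6}
Op 8: unregister job_A -> active={job_E:*/8, job_F:*/6}
Op 9: register job_D */16 -> active={job_D:*/16, job_E:*/8, job_F:*/6}
Op 10: register job_D */19 -> active={job_D:*/19, job_E:*/8, job_F:*/6}
Op 11: register job_C */6 -> active={job_C:*/6, job_D:*/19, job_E:*/8, job_F:*/6}
Op 12: register job_D */14 -> active={job_C:*/6, job_D:*/14, job_E:*/8, job_F:*/6}
Final interval of job_F = 6
Next fire of job_F after T=88: (88//6+1)*6 = 90

Answer: interval=6 next_fire=90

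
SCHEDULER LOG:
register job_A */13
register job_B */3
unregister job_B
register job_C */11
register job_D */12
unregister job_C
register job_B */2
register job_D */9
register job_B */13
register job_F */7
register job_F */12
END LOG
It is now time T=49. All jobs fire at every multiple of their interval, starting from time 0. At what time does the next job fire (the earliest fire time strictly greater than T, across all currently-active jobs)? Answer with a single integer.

Answer: 52

Derivation:
Op 1: register job_A */13 -> active={job_A:*/13}
Op 2: register job_B */3 -> active={job_A:*/13, job_B:*/3}
Op 3: unregister job_B -> active={job_A:*/13}
Op 4: register job_C */11 -> active={job_A:*/13, job_C:*/11}
Op 5: register job_D */12 -> active={job_A:*/13, job_C:*/11, job_D:*/12}
Op 6: unregister job_C -> active={job_A:*/13, job_D:*/12}
Op 7: register job_B */2 -> active={job_A:*/13, job_B:*/2, job_D:*/12}
Op 8: register job_D */9 -> active={job_A:*/13, job_B:*/2, job_D:*/9}
Op 9: register job_B */13 -> active={job_A:*/13, job_B:*/13, job_D:*/9}
Op 10: register job_F */7 -> active={job_A:*/13, job_B:*/13, job_D:*/9, job_F:*/7}
Op 11: register job_F */12 -> active={job_A:*/13, job_B:*/13, job_D:*/9, job_F:*/12}
  job_A: interval 13, next fire after T=49 is 52
  job_B: interval 13, next fire after T=49 is 52
  job_D: interval 9, next fire after T=49 is 54
  job_F: interval 12, next fire after T=49 is 60
Earliest fire time = 52 (job job_A)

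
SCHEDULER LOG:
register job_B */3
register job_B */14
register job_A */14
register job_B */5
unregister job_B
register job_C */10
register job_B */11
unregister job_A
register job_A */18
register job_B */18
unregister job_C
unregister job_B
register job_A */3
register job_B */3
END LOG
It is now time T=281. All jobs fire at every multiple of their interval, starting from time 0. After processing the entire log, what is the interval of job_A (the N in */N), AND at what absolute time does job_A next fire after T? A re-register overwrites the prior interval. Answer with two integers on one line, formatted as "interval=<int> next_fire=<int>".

Answer: interval=3 next_fire=282

Derivation:
Op 1: register job_B */3 -> active={job_B:*/3}
Op 2: register job_B */14 -> active={job_B:*/14}
Op 3: register job_A */14 -> active={job_A:*/14, job_B:*/14}
Op 4: register job_B */5 -> active={job_A:*/14, job_B:*/5}
Op 5: unregister job_B -> active={job_A:*/14}
Op 6: register job_C */10 -> active={job_A:*/14, job_C:*/10}
Op 7: register job_B */11 -> active={job_A:*/14, job_B:*/11, job_C:*/10}
Op 8: unregister job_A -> active={job_B:*/11, job_C:*/10}
Op 9: register job_A */18 -> active={job_A:*/18, job_B:*/11, job_C:*/10}
Op 10: register job_B */18 -> active={job_A:*/18, job_B:*/18, job_C:*/10}
Op 11: unregister job_C -> active={job_A:*/18, job_B:*/18}
Op 12: unregister job_B -> active={job_A:*/18}
Op 13: register job_A */3 -> active={job_A:*/3}
Op 14: register job_B */3 -> active={job_A:*/3, job_B:*/3}
Final interval of job_A = 3
Next fire of job_A after T=281: (281//3+1)*3 = 282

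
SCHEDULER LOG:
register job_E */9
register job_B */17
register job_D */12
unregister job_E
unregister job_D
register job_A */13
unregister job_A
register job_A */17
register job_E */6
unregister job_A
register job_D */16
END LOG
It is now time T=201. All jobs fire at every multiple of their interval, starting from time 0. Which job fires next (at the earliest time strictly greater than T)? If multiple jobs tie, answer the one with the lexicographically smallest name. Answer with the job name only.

Answer: job_B

Derivation:
Op 1: register job_E */9 -> active={job_E:*/9}
Op 2: register job_B */17 -> active={job_B:*/17, job_E:*/9}
Op 3: register job_D */12 -> active={job_B:*/17, job_D:*/12, job_E:*/9}
Op 4: unregister job_E -> active={job_B:*/17, job_D:*/12}
Op 5: unregister job_D -> active={job_B:*/17}
Op 6: register job_A */13 -> active={job_A:*/13, job_B:*/17}
Op 7: unregister job_A -> active={job_B:*/17}
Op 8: register job_A */17 -> active={job_A:*/17, job_B:*/17}
Op 9: register job_E */6 -> active={job_A:*/17, job_B:*/17, job_E:*/6}
Op 10: unregister job_A -> active={job_B:*/17, job_E:*/6}
Op 11: register job_D */16 -> active={job_B:*/17, job_D:*/16, job_E:*/6}
  job_B: interval 17, next fire after T=201 is 204
  job_D: interval 16, next fire after T=201 is 208
  job_E: interval 6, next fire after T=201 is 204
Earliest = 204, winner (lex tiebreak) = job_B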